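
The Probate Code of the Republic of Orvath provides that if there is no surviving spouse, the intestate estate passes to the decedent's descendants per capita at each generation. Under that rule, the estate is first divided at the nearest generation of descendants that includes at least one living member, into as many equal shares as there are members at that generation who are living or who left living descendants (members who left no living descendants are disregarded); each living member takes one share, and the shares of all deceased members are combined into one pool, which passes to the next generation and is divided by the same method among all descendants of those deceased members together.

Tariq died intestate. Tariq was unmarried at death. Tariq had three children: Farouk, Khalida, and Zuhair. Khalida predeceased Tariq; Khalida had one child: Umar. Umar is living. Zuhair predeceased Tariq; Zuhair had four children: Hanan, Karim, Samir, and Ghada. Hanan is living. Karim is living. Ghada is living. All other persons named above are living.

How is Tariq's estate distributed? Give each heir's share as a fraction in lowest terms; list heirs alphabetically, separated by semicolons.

There is no surviving spouse, so the entire estate passes to Tariq's descendants per capita at each generation.
At generation 1 (Farouk, Khalida, Zuhair) there are 3 shares of (1)/3 = 1/3 each.
Living: Farouk — each takes 1/3.
Deceased: Khalida and Zuhair. Their combined 2/3 is pooled and carried to generation 2.
At generation 2 (Umar, Hanan, Karim, Samir, Ghada) there are 5 shares of (2/3)/5 = 2/15 each.
Living: Umar, Hanan, Karim, Samir, and Ghada — each takes 2/15.

Farouk 1/3; Ghada 2/15; Hanan 2/15; Karim 2/15; Samir 2/15; Umar 2/15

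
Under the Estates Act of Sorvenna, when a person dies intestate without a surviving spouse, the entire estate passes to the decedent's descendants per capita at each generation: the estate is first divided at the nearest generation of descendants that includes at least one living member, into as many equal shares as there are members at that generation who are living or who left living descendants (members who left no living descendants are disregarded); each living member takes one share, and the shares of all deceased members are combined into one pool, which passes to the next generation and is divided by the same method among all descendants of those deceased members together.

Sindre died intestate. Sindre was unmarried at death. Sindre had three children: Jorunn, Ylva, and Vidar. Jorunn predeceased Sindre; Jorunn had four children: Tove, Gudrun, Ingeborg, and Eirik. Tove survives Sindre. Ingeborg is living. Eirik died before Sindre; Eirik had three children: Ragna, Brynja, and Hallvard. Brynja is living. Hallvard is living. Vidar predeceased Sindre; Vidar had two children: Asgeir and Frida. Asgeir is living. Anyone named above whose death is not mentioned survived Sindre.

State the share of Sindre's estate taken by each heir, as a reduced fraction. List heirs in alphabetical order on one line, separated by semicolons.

There is no surviving spouse, so the entire estate passes to Sindre's descendants per capita at each generation.
At generation 1 (Jorunn, Ylva, Vidar) there are 3 shares of (1)/3 = 1/3 each.
Living: Ylva — each takes 1/3.
Deceased: Jorunn and Vidar. Their combined 2/3 is pooled and carried to generation 2.
At generation 2 (Tove, Gudrun, Ingeborg, Eirik, Asgeir, Frida) there are 6 shares of (2/3)/6 = 1/9 each.
Living: Tove, Gudrun, Ingeborg, Asgeir, and Frida — each takes 1/9.
Deceased: Eirik. That 1/9 share is carried to generation 3.
At generation 3 (Ragna, Brynja, Hallvard) there are 3 shares of (1/9)/3 = 1/27 each.
Living: Ragna, Brynja, and Hallvard — each takes 1/27.

Asgeir 1/9; Brynja 1/27; Frida 1/9; Gudrun 1/9; Hallvard 1/27; Ingeborg 1/9; Ragna 1/27; Tove 1/9; Ylva 1/3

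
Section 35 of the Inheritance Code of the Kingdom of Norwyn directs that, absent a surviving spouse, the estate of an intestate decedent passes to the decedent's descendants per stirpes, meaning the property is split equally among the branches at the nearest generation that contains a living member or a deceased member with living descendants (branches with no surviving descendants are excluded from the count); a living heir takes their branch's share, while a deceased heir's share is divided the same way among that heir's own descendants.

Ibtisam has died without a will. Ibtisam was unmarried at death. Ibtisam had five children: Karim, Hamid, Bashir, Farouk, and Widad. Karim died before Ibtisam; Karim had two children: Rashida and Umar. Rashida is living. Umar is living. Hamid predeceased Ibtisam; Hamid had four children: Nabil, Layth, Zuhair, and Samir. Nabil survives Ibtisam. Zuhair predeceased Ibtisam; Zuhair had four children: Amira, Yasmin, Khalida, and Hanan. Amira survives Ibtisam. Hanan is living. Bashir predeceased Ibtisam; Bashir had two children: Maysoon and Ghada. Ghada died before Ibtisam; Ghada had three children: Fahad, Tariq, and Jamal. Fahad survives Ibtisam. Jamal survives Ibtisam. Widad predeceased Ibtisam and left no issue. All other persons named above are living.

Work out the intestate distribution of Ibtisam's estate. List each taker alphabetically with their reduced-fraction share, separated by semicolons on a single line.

Amira 1/64; Fahad 1/24; Farouk 1/4; Hanan 1/64; Jamal 1/24; Khalida 1/64; Layth 1/16; Maysoon 1/8; Nabil 1/16; Rashida 1/8; Samir 1/16; Tariq 1/24; Umar 1/8; Yasmin 1/64

There is no surviving spouse, so the entire estate passes to Ibtisam's descendants per stirpes.
Widad left no surviving issue, so that branch lapses and is disregarded.
The estate is divided into 4 equal shares of 1/4 among Karim, Hamid, Bashir, Farouk.
Karim predeceased; the 1/4 allotted to Karim's branch passes to Karim's issue by representation.
The 1/4 is divided into 2 equal shares of 1/8 among Rashida, Umar.
Rashida is living and takes 1/8.
Umar is living and takes 1/8.
Hamid predeceased; the 1/4 allotted to Hamid's branch passes to Hamid's issue by representation.
The 1/4 is divided into 4 equal shares of 1/16 among Nabil, Layth, Zuhair, Samir.
Nabil is living and takes 1/16.
Layth is living and takes 1/16.
Zuhair predeceased; the 1/16 allotted to Zuhair's branch passes to Zuhair's issue by representation.
The 1/16 is divided into 4 equal shares of 1/64 among Amira, Yasmin, Khalida, Hanan.
Amira is living and takes 1/64.
Yasmin is living and takes 1/64.
Khalida is living and takes 1/64.
Hanan is living and takes 1/64.
Samir is living and takes 1/16.
Bashir predeceased; the 1/4 allotted to Bashir's branch passes to Bashir's issue by representation.
The 1/4 is divided into 2 equal shares of 1/8 among Maysoon, Ghada.
Maysoon is living and takes 1/8.
Ghada predeceased; the 1/8 allotted to Ghada's branch passes to Ghada's issue by representation.
The 1/8 is divided into 3 equal shares of 1/24 among Fahad, Tariq, Jamal.
Fahad is living and takes 1/24.
Tariq is living and takes 1/24.
Jamal is living and takes 1/24.
Farouk is living and takes 1/4.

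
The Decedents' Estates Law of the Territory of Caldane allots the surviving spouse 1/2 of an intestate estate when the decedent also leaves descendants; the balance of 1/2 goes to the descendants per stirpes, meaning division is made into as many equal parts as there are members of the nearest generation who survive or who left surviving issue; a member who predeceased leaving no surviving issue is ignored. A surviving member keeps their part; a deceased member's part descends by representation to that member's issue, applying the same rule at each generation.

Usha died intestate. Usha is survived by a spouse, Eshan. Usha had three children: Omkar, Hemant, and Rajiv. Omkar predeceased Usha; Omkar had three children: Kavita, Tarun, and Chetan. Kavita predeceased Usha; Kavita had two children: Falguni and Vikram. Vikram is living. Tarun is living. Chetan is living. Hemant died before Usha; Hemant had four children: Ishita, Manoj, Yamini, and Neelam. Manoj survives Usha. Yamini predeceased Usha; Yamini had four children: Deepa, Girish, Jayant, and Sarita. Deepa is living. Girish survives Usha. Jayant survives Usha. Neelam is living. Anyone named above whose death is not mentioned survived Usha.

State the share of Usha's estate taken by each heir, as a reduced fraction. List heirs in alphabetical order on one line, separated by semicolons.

Chetan 1/18; Deepa 1/96; Eshan 1/2; Falguni 1/36; Girish 1/96; Ishita 1/24; Jayant 1/96; Manoj 1/24; Neelam 1/24; Rajiv 1/6; Sarita 1/96; Tarun 1/18; Vikram 1/36

Eshan, as surviving spouse, takes 1/2.
The remaining 1/2 passes to Usha's descendants per stirpes.
The 1/2 is divided into 3 equal shares of 1/6 among Omkar, Hemant, Rajiv.
Omkar predeceased; the 1/6 allotted to Omkar's branch passes to Omkar's issue by representation.
The 1/6 is divided into 3 equal shares of 1/18 among Kavita, Tarun, Chetan.
Kavita predeceased; the 1/18 allotted to Kavita's branch passes to Kavita's issue by representation.
The 1/18 is divided into 2 equal shares of 1/36 among Falguni, Vikram.
Falguni is living and takes 1/36.
Vikram is living and takes 1/36.
Tarun is living and takes 1/18.
Chetan is living and takes 1/18.
Hemant predeceased; the 1/6 allotted to Hemant's branch passes to Hemant's issue by representation.
The 1/6 is divided into 4 equal shares of 1/24 among Ishita, Manoj, Yamini, Neelam.
Ishita is living and takes 1/24.
Manoj is living and takes 1/24.
Yamini predeceased; the 1/24 allotted to Yamini's branch passes to Yamini's issue by representation.
The 1/24 is divided into 4 equal shares of 1/96 among Deepa, Girish, Jayant, Sarita.
Deepa is living and takes 1/96.
Girish is living and takes 1/96.
Jayant is living and takes 1/96.
Sarita is living and takes 1/96.
Neelam is living and takes 1/24.
Rajiv is living and takes 1/6.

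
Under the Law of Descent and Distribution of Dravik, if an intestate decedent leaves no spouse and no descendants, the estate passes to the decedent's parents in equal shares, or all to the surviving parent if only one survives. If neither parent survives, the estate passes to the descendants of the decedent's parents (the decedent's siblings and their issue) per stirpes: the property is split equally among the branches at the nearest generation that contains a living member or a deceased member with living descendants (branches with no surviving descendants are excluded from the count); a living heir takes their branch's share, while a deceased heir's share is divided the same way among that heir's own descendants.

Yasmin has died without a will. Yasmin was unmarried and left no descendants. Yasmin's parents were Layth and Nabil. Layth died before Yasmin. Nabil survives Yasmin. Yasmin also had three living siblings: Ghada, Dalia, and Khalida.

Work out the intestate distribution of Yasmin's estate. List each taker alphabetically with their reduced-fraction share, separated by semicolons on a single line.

Nabil 1

Only one parent, Nabil, survives, so Nabil takes the entire estate. The siblings take nothing because a surviving parent has priority.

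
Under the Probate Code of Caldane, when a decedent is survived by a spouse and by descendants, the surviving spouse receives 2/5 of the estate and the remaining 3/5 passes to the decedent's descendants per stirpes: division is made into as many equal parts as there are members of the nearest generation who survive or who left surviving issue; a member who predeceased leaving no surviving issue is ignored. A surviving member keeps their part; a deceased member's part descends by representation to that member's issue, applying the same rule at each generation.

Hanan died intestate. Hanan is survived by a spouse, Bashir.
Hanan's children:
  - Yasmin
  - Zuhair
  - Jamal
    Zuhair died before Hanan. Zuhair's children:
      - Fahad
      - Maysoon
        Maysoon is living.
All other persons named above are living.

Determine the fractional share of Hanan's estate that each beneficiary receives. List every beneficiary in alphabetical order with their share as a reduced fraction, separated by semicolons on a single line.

Bashir 2/5; Fahad 1/10; Jamal 1/5; Maysoon 1/10; Yasmin 1/5

Bashir, as surviving spouse, takes 2/5.
The remaining 3/5 passes to Hanan's descendants per stirpes.
The 3/5 is divided into 3 equal shares of 1/5 among Yasmin, Zuhair, Jamal.
Yasmin is living and takes 1/5.
Zuhair predeceased; the 1/5 allotted to Zuhair's branch passes to Zuhair's issue by representation.
The 1/5 is divided into 2 equal shares of 1/10 among Fahad, Maysoon.
Fahad is living and takes 1/10.
Maysoon is living and takes 1/10.
Jamal is living and takes 1/5.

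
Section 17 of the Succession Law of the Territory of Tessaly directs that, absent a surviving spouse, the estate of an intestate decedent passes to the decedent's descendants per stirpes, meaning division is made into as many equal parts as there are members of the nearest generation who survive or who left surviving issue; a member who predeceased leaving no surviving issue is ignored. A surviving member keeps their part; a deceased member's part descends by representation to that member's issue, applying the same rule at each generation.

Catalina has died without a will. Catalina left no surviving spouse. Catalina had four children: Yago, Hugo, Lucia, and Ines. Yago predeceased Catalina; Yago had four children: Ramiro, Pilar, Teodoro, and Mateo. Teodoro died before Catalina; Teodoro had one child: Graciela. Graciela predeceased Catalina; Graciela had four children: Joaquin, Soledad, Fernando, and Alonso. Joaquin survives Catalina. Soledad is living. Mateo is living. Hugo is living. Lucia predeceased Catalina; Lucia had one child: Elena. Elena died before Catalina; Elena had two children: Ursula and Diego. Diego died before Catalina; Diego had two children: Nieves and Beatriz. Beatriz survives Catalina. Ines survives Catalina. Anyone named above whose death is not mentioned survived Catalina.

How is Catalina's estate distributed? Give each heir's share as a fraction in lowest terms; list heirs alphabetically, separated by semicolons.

There is no surviving spouse, so the entire estate passes to Catalina's descendants per stirpes.
The estate is divided into 4 equal shares of 1/4 among Yago, Hugo, Lucia, Ines.
Yago predeceased; the 1/4 allotted to Yago's branch passes to Yago's issue by representation.
The 1/4 is divided into 4 equal shares of 1/16 among Ramiro, Pilar, Teodoro, Mateo.
Ramiro is living and takes 1/16.
Pilar is living and takes 1/16.
Teodoro predeceased; the 1/16 allotted to Teodoro's branch passes to Teodoro's issue by representation.
Graciela's line is the sole branch at this level, so the full 1/16 passes to Graciela's issue by representation.
The 1/16 is divided into 4 equal shares of 1/64 among Joaquin, Soledad, Fernando, Alonso.
Joaquin is living and takes 1/64.
Soledad is living and takes 1/64.
Fernando is living and takes 1/64.
Alonso is living and takes 1/64.
Mateo is living and takes 1/16.
Hugo is living and takes 1/4.
Lucia predeceased; the 1/4 allotted to Lucia's branch passes to Lucia's issue by representation.
Elena's line is the sole branch at this level, so the full 1/4 passes to Elena's issue by representation.
The 1/4 is divided into 2 equal shares of 1/8 among Ursula, Diego.
Ursula is living and takes 1/8.
Diego predeceased; the 1/8 allotted to Diego's branch passes to Diego's issue by representation.
The 1/8 is divided into 2 equal shares of 1/16 among Nieves, Beatriz.
Nieves is living and takes 1/16.
Beatriz is living and takes 1/16.
Ines is living and takes 1/4.

Alonso 1/64; Beatriz 1/16; Fernando 1/64; Hugo 1/4; Ines 1/4; Joaquin 1/64; Mateo 1/16; Nieves 1/16; Pilar 1/16; Ramiro 1/16; Soledad 1/64; Ursula 1/8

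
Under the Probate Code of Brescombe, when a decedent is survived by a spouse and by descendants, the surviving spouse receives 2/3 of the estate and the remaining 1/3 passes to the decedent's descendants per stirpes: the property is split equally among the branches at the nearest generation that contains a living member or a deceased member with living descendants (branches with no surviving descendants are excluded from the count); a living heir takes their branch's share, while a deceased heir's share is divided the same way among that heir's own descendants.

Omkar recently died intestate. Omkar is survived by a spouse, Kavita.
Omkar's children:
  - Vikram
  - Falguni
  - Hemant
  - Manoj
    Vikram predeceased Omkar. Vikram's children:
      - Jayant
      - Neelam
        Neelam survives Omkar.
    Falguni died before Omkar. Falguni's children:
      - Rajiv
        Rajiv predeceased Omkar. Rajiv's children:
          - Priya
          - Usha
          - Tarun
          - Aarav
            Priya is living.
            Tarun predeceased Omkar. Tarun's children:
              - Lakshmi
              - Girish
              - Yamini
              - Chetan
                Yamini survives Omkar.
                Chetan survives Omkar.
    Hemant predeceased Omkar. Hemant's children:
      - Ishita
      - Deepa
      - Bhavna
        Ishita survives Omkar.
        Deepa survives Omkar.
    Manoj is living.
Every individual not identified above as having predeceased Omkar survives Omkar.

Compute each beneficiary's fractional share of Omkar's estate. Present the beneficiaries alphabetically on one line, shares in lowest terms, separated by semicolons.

Kavita, as surviving spouse, takes 2/3.
The remaining 1/3 passes to Omkar's descendants per stirpes.
The 1/3 is divided into 4 equal shares of 1/12 among Vikram, Falguni, Hemant, Manoj.
Vikram predeceased; the 1/12 allotted to Vikram's branch passes to Vikram's issue by representation.
The 1/12 is divided into 2 equal shares of 1/24 among Jayant, Neelam.
Jayant is living and takes 1/24.
Neelam is living and takes 1/24.
Falguni predeceased; the 1/12 allotted to Falguni's branch passes to Falguni's issue by representation.
Rajiv's line is the sole branch at this level, so the full 1/12 passes to Rajiv's issue by representation.
The 1/12 is divided into 4 equal shares of 1/48 among Priya, Usha, Tarun, Aarav.
Priya is living and takes 1/48.
Usha is living and takes 1/48.
Tarun predeceased; the 1/48 allotted to Tarun's branch passes to Tarun's issue by representation.
The 1/48 is divided into 4 equal shares of 1/192 among Lakshmi, Girish, Yamini, Chetan.
Lakshmi is living and takes 1/192.
Girish is living and takes 1/192.
Yamini is living and takes 1/192.
Chetan is living and takes 1/192.
Aarav is living and takes 1/48.
Hemant predeceased; the 1/12 allotted to Hemant's branch passes to Hemant's issue by representation.
The 1/12 is divided into 3 equal shares of 1/36 among Ishita, Deepa, Bhavna.
Ishita is living and takes 1/36.
Deepa is living and takes 1/36.
Bhavna is living and takes 1/36.
Manoj is living and takes 1/12.

Aarav 1/48; Bhavna 1/36; Chetan 1/192; Deepa 1/36; Girish 1/192; Ishita 1/36; Jayant 1/24; Kavita 2/3; Lakshmi 1/192; Manoj 1/12; Neelam 1/24; Priya 1/48; Usha 1/48; Yamini 1/192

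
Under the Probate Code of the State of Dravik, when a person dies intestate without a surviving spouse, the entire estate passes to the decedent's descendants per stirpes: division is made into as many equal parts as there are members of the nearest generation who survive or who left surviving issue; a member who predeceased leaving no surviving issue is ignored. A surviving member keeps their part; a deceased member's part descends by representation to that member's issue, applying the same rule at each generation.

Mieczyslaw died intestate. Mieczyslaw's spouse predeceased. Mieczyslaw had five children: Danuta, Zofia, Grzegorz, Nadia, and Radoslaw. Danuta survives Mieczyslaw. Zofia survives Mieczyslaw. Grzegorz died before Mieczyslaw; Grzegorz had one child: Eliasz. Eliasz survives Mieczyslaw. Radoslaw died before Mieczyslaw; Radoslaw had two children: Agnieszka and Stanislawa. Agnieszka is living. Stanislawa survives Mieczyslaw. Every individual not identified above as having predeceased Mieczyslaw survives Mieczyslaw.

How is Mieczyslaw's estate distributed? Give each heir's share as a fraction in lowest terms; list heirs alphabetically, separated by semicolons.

Agnieszka 1/10; Danuta 1/5; Eliasz 1/5; Nadia 1/5; Stanislawa 1/10; Zofia 1/5

There is no surviving spouse, so the entire estate passes to Mieczyslaw's descendants per stirpes.
The estate is divided into 5 equal shares of 1/5 among Danuta, Zofia, Grzegorz, Nadia, Radoslaw.
Danuta is living and takes 1/5.
Zofia is living and takes 1/5.
Grzegorz predeceased; the 1/5 allotted to Grzegorz's branch passes to Grzegorz's issue by representation.
Eliasz is the sole taker at this level and receives the full 1/5.
Nadia is living and takes 1/5.
Radoslaw predeceased; the 1/5 allotted to Radoslaw's branch passes to Radoslaw's issue by representation.
The 1/5 is divided into 2 equal shares of 1/10 among Agnieszka, Stanislawa.
Agnieszka is living and takes 1/10.
Stanislawa is living and takes 1/10.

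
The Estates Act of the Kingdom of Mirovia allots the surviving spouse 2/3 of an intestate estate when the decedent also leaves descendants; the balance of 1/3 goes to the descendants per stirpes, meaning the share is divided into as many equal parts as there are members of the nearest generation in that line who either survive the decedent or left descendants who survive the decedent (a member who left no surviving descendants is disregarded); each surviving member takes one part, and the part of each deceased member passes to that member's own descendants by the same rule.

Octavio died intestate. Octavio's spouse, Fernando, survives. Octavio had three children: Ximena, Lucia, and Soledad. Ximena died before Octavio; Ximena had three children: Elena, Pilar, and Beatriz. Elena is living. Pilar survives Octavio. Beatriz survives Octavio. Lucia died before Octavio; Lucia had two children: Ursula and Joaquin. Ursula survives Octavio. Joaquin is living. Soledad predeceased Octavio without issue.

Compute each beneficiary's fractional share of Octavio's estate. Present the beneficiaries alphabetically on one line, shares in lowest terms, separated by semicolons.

Beatriz 1/18; Elena 1/18; Fernando 2/3; Joaquin 1/12; Pilar 1/18; Ursula 1/12

Fernando, as surviving spouse, takes 2/3.
The remaining 1/3 passes to Octavio's descendants per stirpes.
Soledad left no surviving issue, so that branch lapses and is disregarded.
The 1/3 is divided into 2 equal shares of 1/6 among Ximena, Lucia.
Ximena predeceased; the 1/6 allotted to Ximena's branch passes to Ximena's issue by representation.
The 1/6 is divided into 3 equal shares of 1/18 among Elena, Pilar, Beatriz.
Elena is living and takes 1/18.
Pilar is living and takes 1/18.
Beatriz is living and takes 1/18.
Lucia predeceased; the 1/6 allotted to Lucia's branch passes to Lucia's issue by representation.
The 1/6 is divided into 2 equal shares of 1/12 among Ursula, Joaquin.
Ursula is living and takes 1/12.
Joaquin is living and takes 1/12.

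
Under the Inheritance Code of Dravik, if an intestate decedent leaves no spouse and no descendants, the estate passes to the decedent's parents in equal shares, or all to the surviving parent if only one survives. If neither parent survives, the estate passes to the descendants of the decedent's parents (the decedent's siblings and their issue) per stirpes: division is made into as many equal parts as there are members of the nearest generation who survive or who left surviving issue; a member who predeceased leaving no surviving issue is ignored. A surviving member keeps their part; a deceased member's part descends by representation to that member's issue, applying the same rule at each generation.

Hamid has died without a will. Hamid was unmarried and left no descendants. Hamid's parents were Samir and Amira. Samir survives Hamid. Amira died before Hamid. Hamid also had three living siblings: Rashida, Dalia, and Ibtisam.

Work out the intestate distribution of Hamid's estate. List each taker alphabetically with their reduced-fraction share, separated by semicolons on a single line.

Samir 1

Only one parent, Samir, survives, so Samir takes the entire estate. The siblings take nothing because a surviving parent has priority.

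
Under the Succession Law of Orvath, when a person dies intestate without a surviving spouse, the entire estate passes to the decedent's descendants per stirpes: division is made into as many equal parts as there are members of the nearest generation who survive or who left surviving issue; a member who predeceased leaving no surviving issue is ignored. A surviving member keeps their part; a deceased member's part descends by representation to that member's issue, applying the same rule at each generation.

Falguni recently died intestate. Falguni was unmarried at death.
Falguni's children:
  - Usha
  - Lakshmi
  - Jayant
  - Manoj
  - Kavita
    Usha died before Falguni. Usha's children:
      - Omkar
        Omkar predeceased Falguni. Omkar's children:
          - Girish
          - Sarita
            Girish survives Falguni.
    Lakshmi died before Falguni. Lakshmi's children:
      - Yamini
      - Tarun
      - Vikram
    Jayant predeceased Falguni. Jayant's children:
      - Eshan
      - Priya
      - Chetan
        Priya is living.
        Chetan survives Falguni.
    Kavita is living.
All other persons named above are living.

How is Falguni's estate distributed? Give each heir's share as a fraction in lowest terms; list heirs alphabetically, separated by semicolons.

There is no surviving spouse, so the entire estate passes to Falguni's descendants per stirpes.
The estate is divided into 5 equal shares of 1/5 among Usha, Lakshmi, Jayant, Manoj, Kavita.
Usha predeceased; the 1/5 allotted to Usha's branch passes to Usha's issue by representation.
Omkar's line is the sole branch at this level, so the full 1/5 passes to Omkar's issue by representation.
The 1/5 is divided into 2 equal shares of 1/10 among Girish, Sarita.
Girish is living and takes 1/10.
Sarita is living and takes 1/10.
Lakshmi predeceased; the 1/5 allotted to Lakshmi's branch passes to Lakshmi's issue by representation.
The 1/5 is divided into 3 equal shares of 1/15 among Yamini, Tarun, Vikram.
Yamini is living and takes 1/15.
Tarun is living and takes 1/15.
Vikram is living and takes 1/15.
Jayant predeceased; the 1/5 allotted to Jayant's branch passes to Jayant's issue by representation.
The 1/5 is divided into 3 equal shares of 1/15 among Eshan, Priya, Chetan.
Eshan is living and takes 1/15.
Priya is living and takes 1/15.
Chetan is living and takes 1/15.
Manoj is living and takes 1/5.
Kavita is living and takes 1/5.

Chetan 1/15; Eshan 1/15; Girish 1/10; Kavita 1/5; Manoj 1/5; Priya 1/15; Sarita 1/10; Tarun 1/15; Vikram 1/15; Yamini 1/15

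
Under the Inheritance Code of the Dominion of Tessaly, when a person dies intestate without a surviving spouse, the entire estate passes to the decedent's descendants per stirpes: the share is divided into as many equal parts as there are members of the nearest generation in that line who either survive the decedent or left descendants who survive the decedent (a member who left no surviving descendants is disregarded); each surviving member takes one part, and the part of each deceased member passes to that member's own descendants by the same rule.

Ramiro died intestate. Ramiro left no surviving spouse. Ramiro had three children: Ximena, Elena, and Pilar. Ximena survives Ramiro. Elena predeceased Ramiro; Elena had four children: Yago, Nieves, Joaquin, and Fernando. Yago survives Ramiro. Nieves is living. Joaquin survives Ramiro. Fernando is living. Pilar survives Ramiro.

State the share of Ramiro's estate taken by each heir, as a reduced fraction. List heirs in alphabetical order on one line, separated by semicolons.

There is no surviving spouse, so the entire estate passes to Ramiro's descendants per stirpes.
The estate is divided into 3 equal shares of 1/3 among Ximena, Elena, Pilar.
Ximena is living and takes 1/3.
Elena predeceased; the 1/3 allotted to Elena's branch passes to Elena's issue by representation.
The 1/3 is divided into 4 equal shares of 1/12 among Yago, Nieves, Joaquin, Fernando.
Yago is living and takes 1/12.
Nieves is living and takes 1/12.
Joaquin is living and takes 1/12.
Fernando is living and takes 1/12.
Pilar is living and takes 1/3.

Fernando 1/12; Joaquin 1/12; Nieves 1/12; Pilar 1/3; Ximena 1/3; Yago 1/12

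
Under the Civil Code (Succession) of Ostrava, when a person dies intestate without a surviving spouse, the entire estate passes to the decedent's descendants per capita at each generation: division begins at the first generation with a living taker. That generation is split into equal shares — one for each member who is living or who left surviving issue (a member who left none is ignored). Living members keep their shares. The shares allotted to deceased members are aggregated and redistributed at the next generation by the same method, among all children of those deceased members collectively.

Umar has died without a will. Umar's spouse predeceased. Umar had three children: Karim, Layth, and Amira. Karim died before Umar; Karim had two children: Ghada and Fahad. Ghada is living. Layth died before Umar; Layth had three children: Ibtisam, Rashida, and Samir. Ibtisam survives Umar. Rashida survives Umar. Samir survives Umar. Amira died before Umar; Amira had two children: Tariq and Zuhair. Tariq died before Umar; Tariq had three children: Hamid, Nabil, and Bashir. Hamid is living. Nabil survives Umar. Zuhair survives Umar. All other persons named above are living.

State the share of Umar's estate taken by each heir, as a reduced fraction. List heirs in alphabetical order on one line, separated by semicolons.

Bashir 1/21; Fahad 1/7; Ghada 1/7; Hamid 1/21; Ibtisam 1/7; Nabil 1/21; Rashida 1/7; Samir 1/7; Zuhair 1/7

There is no surviving spouse, so the entire estate passes to Umar's descendants per capita at each generation.
No one at generation 1 (Karim, Layth, Amira) is living; moving to the next generation.
At generation 2 (Ghada, Fahad, Ibtisam, Rashida, Samir, Tariq, Zuhair) there are 7 shares of (1)/7 = 1/7 each.
Living: Ghada, Fahad, Ibtisam, Rashida, Samir, and Zuhair — each takes 1/7.
Deceased: Tariq. That 1/7 share is carried to generation 3.
At generation 3 (Hamid, Nabil, Bashir) there are 3 shares of (1/7)/3 = 1/21 each.
Living: Hamid, Nabil, and Bashir — each takes 1/21.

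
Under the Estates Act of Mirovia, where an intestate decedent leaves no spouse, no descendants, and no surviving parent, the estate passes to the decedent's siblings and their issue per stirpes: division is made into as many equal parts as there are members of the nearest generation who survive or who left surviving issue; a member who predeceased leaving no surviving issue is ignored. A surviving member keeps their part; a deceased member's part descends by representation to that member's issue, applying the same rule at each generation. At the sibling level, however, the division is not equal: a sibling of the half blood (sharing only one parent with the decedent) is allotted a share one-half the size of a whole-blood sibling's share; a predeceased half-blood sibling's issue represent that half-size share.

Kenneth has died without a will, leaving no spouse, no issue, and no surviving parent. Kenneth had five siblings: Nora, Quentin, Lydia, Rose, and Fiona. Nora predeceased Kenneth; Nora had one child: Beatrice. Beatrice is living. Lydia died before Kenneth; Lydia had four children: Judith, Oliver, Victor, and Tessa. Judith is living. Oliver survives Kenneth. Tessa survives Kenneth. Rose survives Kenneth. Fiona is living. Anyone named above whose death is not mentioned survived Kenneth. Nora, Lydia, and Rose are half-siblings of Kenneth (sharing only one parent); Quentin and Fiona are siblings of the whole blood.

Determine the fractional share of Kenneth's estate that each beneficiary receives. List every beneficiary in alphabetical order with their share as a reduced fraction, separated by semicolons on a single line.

No spouse, descendants, or parent survives, so the estate passes to Kenneth's siblings per stirpes.
Half-blood siblings count for one-half the weight of whole-blood siblings at the initial division.
Dividing 1 in proportion to weights (total weight 7/2): Nora (weight 1/2) → 1/7; Quentin (weight 1) → 2/7; Lydia (weight 1/2) → 1/7; Rose (weight 1/2) → 1/7; Fiona (weight 1) → 2/7.
Nora predeceased; the 1/7 allotted to Nora's branch passes to Nora's issue by representation.
Beatrice is the sole taker at this level and receives the full 1/7.
Quentin is living and takes 2/7.
Lydia predeceased; the 1/7 allotted to Lydia's branch passes to Lydia's issue by representation.
The 1/7 is divided into 4 equal shares of 1/28 among Judith, Oliver, Victor, Tessa.
Judith is living and takes 1/28.
Oliver is living and takes 1/28.
Victor is living and takes 1/28.
Tessa is living and takes 1/28.
Rose is living and takes 1/7.
Fiona is living and takes 2/7.

Beatrice 1/7; Fiona 2/7; Judith 1/28; Oliver 1/28; Quentin 2/7; Rose 1/7; Tessa 1/28; Victor 1/28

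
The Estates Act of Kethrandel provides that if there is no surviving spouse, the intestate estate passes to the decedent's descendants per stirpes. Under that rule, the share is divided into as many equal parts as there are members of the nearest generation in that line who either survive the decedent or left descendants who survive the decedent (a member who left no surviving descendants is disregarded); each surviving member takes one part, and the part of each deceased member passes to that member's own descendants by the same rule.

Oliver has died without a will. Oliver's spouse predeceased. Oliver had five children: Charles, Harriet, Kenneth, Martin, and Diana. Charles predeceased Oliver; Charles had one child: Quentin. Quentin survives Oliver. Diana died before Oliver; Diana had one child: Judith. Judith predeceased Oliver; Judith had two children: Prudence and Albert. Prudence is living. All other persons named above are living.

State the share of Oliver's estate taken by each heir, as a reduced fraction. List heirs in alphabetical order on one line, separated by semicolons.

There is no surviving spouse, so the entire estate passes to Oliver's descendants per stirpes.
The estate is divided into 5 equal shares of 1/5 among Charles, Harriet, Kenneth, Martin, Diana.
Charles predeceased; the 1/5 allotted to Charles's branch passes to Charles's issue by representation.
Quentin is the sole taker at this level and receives the full 1/5.
Harriet is living and takes 1/5.
Kenneth is living and takes 1/5.
Martin is living and takes 1/5.
Diana predeceased; the 1/5 allotted to Diana's branch passes to Diana's issue by representation.
Judith's line is the sole branch at this level, so the full 1/5 passes to Judith's issue by representation.
The 1/5 is divided into 2 equal shares of 1/10 among Prudence, Albert.
Prudence is living and takes 1/10.
Albert is living and takes 1/10.

Albert 1/10; Harriet 1/5; Kenneth 1/5; Martin 1/5; Prudence 1/10; Quentin 1/5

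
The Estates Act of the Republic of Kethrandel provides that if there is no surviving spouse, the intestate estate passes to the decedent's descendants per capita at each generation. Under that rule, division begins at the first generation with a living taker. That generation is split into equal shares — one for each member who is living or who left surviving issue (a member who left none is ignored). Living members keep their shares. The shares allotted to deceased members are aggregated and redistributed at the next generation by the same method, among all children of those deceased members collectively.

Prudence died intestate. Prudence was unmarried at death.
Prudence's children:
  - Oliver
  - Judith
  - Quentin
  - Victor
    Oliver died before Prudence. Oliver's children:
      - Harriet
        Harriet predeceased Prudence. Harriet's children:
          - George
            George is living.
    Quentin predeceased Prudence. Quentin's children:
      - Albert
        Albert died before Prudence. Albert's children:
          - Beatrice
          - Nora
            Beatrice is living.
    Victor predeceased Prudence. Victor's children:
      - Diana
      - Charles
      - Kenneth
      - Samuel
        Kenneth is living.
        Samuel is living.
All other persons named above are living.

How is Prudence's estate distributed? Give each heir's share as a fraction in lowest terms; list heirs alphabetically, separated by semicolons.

Beatrice 1/12; Charles 1/8; Diana 1/8; George 1/12; Judith 1/4; Kenneth 1/8; Nora 1/12; Samuel 1/8

There is no surviving spouse, so the entire estate passes to Prudence's descendants per capita at each generation.
At generation 1 (Oliver, Judith, Quentin, Victor) there are 4 shares of (1)/4 = 1/4 each.
Living: Judith — each takes 1/4.
Deceased: Oliver, Quentin, and Victor. Their combined 3/4 is pooled and carried to generation 2.
At generation 2 (Harriet, Albert, Diana, Charles, Kenneth, Samuel) there are 6 shares of (3/4)/6 = 1/8 each.
Living: Diana, Charles, Kenneth, and Samuel — each takes 1/8.
Deceased: Harriet and Albert. Their combined 1/4 is pooled and carried to generation 3.
At generation 3 (George, Beatrice, Nora) there are 3 shares of (1/4)/3 = 1/12 each.
Living: George, Beatrice, and Nora — each takes 1/12.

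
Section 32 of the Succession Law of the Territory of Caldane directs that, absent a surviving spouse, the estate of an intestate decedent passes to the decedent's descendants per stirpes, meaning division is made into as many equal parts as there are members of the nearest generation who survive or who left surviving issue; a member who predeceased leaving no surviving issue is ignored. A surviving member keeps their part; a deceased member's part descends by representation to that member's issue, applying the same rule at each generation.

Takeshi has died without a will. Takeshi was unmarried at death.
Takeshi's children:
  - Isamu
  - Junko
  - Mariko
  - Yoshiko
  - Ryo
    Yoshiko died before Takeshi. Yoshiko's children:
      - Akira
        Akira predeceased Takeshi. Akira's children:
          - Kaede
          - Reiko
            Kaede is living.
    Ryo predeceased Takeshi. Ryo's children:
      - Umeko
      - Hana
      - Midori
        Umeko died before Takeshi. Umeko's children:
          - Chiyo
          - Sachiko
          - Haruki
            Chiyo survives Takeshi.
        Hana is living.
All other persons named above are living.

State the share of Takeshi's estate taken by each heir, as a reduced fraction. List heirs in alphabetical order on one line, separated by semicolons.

There is no surviving spouse, so the entire estate passes to Takeshi's descendants per stirpes.
The estate is divided into 5 equal shares of 1/5 among Isamu, Junko, Mariko, Yoshiko, Ryo.
Isamu is living and takes 1/5.
Junko is living and takes 1/5.
Mariko is living and takes 1/5.
Yoshiko predeceased; the 1/5 allotted to Yoshiko's branch passes to Yoshiko's issue by representation.
Akira's line is the sole branch at this level, so the full 1/5 passes to Akira's issue by representation.
The 1/5 is divided into 2 equal shares of 1/10 among Kaede, Reiko.
Kaede is living and takes 1/10.
Reiko is living and takes 1/10.
Ryo predeceased; the 1/5 allotted to Ryo's branch passes to Ryo's issue by representation.
The 1/5 is divided into 3 equal shares of 1/15 among Umeko, Hana, Midori.
Umeko predeceased; the 1/15 allotted to Umeko's branch passes to Umeko's issue by representation.
The 1/15 is divided into 3 equal shares of 1/45 among Chiyo, Sachiko, Haruki.
Chiyo is living and takes 1/45.
Sachiko is living and takes 1/45.
Haruki is living and takes 1/45.
Hana is living and takes 1/15.
Midori is living and takes 1/15.

Chiyo 1/45; Hana 1/15; Haruki 1/45; Isamu 1/5; Junko 1/5; Kaede 1/10; Mariko 1/5; Midori 1/15; Reiko 1/10; Sachiko 1/45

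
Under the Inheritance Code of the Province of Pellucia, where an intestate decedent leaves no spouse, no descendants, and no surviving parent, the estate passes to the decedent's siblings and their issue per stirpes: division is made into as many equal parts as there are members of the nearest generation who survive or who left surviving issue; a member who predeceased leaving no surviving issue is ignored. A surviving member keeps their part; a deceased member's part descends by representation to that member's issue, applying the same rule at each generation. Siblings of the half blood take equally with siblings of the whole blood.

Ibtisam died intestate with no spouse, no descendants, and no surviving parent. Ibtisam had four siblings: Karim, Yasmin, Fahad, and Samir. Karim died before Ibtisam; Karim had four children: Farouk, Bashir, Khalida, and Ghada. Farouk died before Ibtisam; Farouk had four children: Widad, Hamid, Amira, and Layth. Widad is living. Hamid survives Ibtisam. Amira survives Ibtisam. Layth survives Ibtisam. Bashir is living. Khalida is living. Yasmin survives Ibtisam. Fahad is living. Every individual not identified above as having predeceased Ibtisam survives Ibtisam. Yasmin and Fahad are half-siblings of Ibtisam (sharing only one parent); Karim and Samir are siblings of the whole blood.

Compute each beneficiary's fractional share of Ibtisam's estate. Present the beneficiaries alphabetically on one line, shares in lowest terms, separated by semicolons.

No spouse, descendants, or parent survives, so the estate passes to Ibtisam's siblings per stirpes.
Half-blood and whole-blood siblings take equally under the stated rule.
The estate is divided into 4 equal shares of 1/4 among Karim, Yasmin, Fahad, Samir.
Karim predeceased; the 1/4 allotted to Karim's branch passes to Karim's issue by representation.
The 1/4 is divided into 4 equal shares of 1/16 among Farouk, Bashir, Khalida, Ghada.
Farouk predeceased; the 1/16 allotted to Farouk's branch passes to Farouk's issue by representation.
The 1/16 is divided into 4 equal shares of 1/64 among Widad, Hamid, Amira, Layth.
Widad is living and takes 1/64.
Hamid is living and takes 1/64.
Amira is living and takes 1/64.
Layth is living and takes 1/64.
Bashir is living and takes 1/16.
Khalida is living and takes 1/16.
Ghada is living and takes 1/16.
Yasmin is living and takes 1/4.
Fahad is living and takes 1/4.
Samir is living and takes 1/4.

Amira 1/64; Bashir 1/16; Fahad 1/4; Ghada 1/16; Hamid 1/64; Khalida 1/16; Layth 1/64; Samir 1/4; Widad 1/64; Yasmin 1/4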